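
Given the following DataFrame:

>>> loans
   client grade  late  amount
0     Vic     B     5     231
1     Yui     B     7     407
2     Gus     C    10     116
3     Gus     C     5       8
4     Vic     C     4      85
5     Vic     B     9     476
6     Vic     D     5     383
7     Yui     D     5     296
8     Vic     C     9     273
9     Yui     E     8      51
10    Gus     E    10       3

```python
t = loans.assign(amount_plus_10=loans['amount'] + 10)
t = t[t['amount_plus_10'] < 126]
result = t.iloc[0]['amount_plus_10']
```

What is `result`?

18

add column amount_plus_10 = loans['amount'] + 10:
   client grade  late  amount  amount_plus_10
0     Vic     B     5     231             241
1     Yui     B     7     407             417
2     Gus     C    10     116             126
3     Gus     C     5       8              18
4     Vic     C     4      85              95
5     Vic     B     9     476             486
6     Vic     D     5     383             393
7     Yui     D     5     296             306
8     Vic     C     9     273             283
9     Yui     E     8      51              61
10    Gus     E    10       3              13
filter rows where amount_plus_10 < 126:
   client grade  late  amount  amount_plus_10
3     Gus     C     5       8              18
4     Vic     C     4      85              95
9     Yui     E     8      51              61
10    Gus     E    10       3              13
So iloc[0]['amount_plus_10'] = 18.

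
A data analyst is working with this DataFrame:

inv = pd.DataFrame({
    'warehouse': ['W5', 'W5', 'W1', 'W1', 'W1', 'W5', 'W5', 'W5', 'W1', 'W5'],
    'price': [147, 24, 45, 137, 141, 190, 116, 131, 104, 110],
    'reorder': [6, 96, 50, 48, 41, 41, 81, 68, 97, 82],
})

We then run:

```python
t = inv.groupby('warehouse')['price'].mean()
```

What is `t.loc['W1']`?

106.75

group by warehouse, mean of price:
warehouse
W1    106.750000
W5    119.666667
Name: price, dtype: float64
So loc['W1'] = 106.75.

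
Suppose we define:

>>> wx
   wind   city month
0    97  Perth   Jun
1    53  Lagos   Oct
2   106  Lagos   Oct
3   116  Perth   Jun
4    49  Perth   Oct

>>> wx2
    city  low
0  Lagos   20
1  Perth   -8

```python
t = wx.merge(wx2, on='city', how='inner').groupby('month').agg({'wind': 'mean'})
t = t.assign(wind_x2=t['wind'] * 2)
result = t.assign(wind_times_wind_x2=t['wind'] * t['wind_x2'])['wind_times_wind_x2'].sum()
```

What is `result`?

merge on 'city' (how='inner') → 5 rows:
   wind   city month  low
0    97  Perth   Jun   -8
1    53  Lagos   Oct   20
2   106  Lagos   Oct   20
3   116  Perth   Jun   -8
4    49  Perth   Oct   -8
group by month, mean of wind:
             wind
month            
Jun    106.500000
Oct     69.333333
add column wind_x2 = t['wind'] * 2:
             wind     wind_x2
month                        
Jun    106.500000  213.000000
Oct     69.333333  138.666667
add column wind_times_wind_x2 = t['wind'] * t['wind_x2']:
             wind     wind_x2  wind_times_wind_x2
month                                            
Jun    106.500000  213.000000        22684.500000
Oct     69.333333  138.666667         9614.222222
The sum of column 'wind_times_wind_x2' is 32298.7222222.

32298.7222222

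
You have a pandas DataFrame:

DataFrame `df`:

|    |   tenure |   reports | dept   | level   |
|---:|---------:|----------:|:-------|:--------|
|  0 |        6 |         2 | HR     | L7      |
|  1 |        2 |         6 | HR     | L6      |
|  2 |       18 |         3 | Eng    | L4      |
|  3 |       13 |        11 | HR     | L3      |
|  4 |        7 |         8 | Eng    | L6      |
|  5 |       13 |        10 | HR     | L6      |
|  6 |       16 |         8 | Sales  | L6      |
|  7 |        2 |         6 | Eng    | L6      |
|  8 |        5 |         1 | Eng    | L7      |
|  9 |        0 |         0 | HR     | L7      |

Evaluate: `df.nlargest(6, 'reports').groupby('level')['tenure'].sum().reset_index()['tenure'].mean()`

take 6 rows with largest reports:
   tenure  reports   dept level
3      13       11     HR    L3
5      13       10     HR    L6
4       7        8    Eng    L6
6      16        8  Sales    L6
1       2        6     HR    L6
7       2        6    Eng    L6
group by level, sum of tenure:
level
L3    13
L6    40
Name: tenure, dtype: int64
reset_index():
  level  tenure
0    L3      13
1    L6      40

26.5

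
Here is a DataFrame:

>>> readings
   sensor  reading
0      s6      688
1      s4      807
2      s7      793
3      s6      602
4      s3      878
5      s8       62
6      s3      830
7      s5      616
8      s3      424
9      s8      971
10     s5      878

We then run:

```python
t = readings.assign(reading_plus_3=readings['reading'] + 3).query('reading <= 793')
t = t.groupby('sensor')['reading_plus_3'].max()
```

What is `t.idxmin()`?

add column reading_plus_3 = readings['reading'] + 3:
   sensor  reading  reading_plus_3
0      s6      688             691
1      s4      807             810
2      s7      793             796
3      s6      602             605
4      s3      878             881
5      s8       62              65
6      s3      830             833
7      s5      616             619
8      s3      424             427
9      s8      971             974
10     s5      878             881
filter rows where reading <= 793:
  sensor  reading  reading_plus_3
0     s6      688             691
2     s7      793             796
3     s6      602             605
5     s8       62              65
7     s5      616             619
8     s3      424             427
group by sensor, max of reading_plus_3:
sensor
s3    427
s5    619
s6    691
s7    796
s8     65
Name: reading_plus_3, dtype: int64

s8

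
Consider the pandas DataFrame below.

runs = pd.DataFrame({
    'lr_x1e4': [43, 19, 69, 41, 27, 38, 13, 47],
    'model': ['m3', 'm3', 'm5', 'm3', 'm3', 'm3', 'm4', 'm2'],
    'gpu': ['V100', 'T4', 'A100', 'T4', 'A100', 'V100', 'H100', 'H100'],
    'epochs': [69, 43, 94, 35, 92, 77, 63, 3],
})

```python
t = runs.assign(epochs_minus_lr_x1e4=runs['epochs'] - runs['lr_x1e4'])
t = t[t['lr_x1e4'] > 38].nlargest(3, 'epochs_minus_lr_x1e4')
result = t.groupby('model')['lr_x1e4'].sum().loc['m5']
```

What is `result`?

add column epochs_minus_lr_x1e4 = runs['epochs'] - runs['lr_x1e4']:
   lr_x1e4 model   gpu  epochs  epochs_minus_lr_x1e4
0       43    m3  V100      69                    26
1       19    m3    T4      43                    24
2       69    m5  A100      94                    25
3       41    m3    T4      35                    -6
4       27    m3  A100      92                    65
5       38    m3  V100      77                    39
6       13    m4  H100      63                    50
7       47    m2  H100       3                   -44
filter rows where lr_x1e4 > 38:
   lr_x1e4 model   gpu  epochs  epochs_minus_lr_x1e4
0       43    m3  V100      69                    26
2       69    m5  A100      94                    25
3       41    m3    T4      35                    -6
7       47    m2  H100       3                   -44
take 3 rows with largest epochs_minus_lr_x1e4:
   lr_x1e4 model   gpu  epochs  epochs_minus_lr_x1e4
0       43    m3  V100      69                    26
2       69    m5  A100      94                    25
3       41    m3    T4      35                    -6
group by model, sum of lr_x1e4:
model
m3    84
m5    69
Name: lr_x1e4, dtype: int64
Then the value at index 'm5': 69

69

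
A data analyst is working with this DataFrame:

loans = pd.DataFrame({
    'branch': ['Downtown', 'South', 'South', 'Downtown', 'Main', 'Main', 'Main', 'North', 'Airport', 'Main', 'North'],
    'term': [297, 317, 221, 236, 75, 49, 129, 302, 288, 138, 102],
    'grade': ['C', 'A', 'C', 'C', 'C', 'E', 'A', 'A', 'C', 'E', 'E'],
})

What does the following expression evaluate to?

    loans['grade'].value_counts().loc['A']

value_counts of grade:
grade
C    5
A    3
E    3
Name: count, dtype: int64

3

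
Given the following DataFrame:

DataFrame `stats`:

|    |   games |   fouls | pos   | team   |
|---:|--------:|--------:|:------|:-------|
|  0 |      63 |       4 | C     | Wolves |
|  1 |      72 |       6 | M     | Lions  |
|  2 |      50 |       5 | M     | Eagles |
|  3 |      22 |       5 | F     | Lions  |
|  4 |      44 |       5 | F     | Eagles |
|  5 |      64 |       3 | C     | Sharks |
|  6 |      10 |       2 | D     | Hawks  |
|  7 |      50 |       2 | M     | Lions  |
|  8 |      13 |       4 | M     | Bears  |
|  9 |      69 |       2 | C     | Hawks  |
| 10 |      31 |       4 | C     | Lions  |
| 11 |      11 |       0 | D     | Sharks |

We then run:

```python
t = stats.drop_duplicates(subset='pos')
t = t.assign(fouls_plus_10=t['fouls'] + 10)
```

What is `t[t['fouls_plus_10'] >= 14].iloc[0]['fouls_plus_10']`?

drop duplicate pos (keep=first):
   games  fouls pos    team
0     63      4   C  Wolves
1     72      6   M   Lions
3     22      5   F   Lions
6     10      2   D   Hawks
add column fouls_plus_10 = t['fouls'] + 10:
   games  fouls pos    team  fouls_plus_10
0     63      4   C  Wolves             14
1     72      6   M   Lions             16
3     22      5   F   Lions             15
6     10      2   D   Hawks             12
filter rows where fouls_plus_10 >= 14:
   games  fouls pos    team  fouls_plus_10
0     63      4   C  Wolves             14
1     72      6   M   Lions             16
3     22      5   F   Lions             15
So iloc[0]['fouls_plus_10'] = 14.

14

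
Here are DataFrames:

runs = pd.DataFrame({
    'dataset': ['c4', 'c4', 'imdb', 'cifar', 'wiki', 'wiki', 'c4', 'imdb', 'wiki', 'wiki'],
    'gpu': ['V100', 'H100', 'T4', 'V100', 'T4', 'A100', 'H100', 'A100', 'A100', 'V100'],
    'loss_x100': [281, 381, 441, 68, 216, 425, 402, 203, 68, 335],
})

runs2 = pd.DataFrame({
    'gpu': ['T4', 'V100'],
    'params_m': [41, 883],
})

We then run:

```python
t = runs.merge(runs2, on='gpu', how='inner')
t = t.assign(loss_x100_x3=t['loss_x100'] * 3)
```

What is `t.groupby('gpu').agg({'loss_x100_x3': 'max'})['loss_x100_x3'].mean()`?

1164.0

merge on 'gpu' (how='inner') → 5 rows:
  dataset   gpu  loss_x100  params_m
0      c4  V100        281       883
1    imdb    T4        441        41
2   cifar  V100         68       883
3    wiki    T4        216        41
4    wiki  V100        335       883
add column loss_x100_x3 = t['loss_x100'] * 3:
  dataset   gpu  loss_x100  params_m  loss_x100_x3
0      c4  V100        281       883           843
1    imdb    T4        441        41          1323
2   cifar  V100         68       883           204
3    wiki    T4        216        41           648
4    wiki  V100        335       883          1005
group by gpu, max of loss_x100_x3:
      loss_x100_x3
gpu               
T4            1323
V100          1005
Hence 1164.0.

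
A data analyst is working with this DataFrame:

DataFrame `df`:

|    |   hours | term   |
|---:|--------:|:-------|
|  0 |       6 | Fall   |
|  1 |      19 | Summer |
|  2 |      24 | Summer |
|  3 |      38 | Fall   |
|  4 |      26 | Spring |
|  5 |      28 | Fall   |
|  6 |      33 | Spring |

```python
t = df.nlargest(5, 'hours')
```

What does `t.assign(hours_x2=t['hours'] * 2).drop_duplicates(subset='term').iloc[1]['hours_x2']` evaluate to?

take 5 rows with largest hours:
   hours    term
3     38    Fall
6     33  Spring
5     28    Fall
4     26  Spring
2     24  Summer
add column hours_x2 = t['hours'] * 2:
   hours    term  hours_x2
3     38    Fall        76
6     33  Spring        66
5     28    Fall        56
4     26  Spring        52
2     24  Summer        48
drop duplicate term (keep=first):
   hours    term  hours_x2
3     38    Fall        76
6     33  Spring        66
2     24  Summer        48
The value at position 1, column 'hours_x2' is 66.

66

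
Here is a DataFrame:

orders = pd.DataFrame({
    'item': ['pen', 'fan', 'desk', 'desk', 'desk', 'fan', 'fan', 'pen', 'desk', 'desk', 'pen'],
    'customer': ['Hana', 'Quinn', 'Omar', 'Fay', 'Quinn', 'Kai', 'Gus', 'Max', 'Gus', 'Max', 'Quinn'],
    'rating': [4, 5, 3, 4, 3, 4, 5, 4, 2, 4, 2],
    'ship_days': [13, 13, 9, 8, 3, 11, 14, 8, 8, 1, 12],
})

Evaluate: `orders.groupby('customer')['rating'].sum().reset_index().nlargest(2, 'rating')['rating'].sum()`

group by customer, sum of rating:
customer
Fay       4
Gus       7
Hana      4
Kai       4
Max       8
Omar      3
Quinn    10
Name: rating, dtype: int64
reset_index():
  customer  rating
0      Fay       4
1      Gus       7
2     Hana       4
3      Kai       4
4      Max       8
5     Omar       3
6    Quinn      10
take 2 rows with largest rating:
  customer  rating
6    Quinn      10
4      Max       8

18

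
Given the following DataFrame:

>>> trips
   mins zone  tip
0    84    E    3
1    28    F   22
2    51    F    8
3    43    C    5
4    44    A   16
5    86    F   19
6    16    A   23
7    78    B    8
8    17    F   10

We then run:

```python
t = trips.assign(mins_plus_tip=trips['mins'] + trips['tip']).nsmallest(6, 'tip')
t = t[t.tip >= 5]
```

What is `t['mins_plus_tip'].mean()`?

add column mins_plus_tip = trips['mins'] + trips['tip']:
   mins zone  tip  mins_plus_tip
0    84    E    3             87
1    28    F   22             50
2    51    F    8             59
3    43    C    5             48
4    44    A   16             60
5    86    F   19            105
6    16    A   23             39
7    78    B    8             86
8    17    F   10             27
take 6 rows with smallest tip:
   mins zone  tip  mins_plus_tip
0    84    E    3             87
3    43    C    5             48
2    51    F    8             59
7    78    B    8             86
8    17    F   10             27
4    44    A   16             60
filter rows where tip >= 5:
   mins zone  tip  mins_plus_tip
3    43    C    5             48
2    51    F    8             59
7    78    B    8             86
8    17    F   10             27
4    44    A   16             60
mean of column 'mins_plus_tip' → 56.0

56.0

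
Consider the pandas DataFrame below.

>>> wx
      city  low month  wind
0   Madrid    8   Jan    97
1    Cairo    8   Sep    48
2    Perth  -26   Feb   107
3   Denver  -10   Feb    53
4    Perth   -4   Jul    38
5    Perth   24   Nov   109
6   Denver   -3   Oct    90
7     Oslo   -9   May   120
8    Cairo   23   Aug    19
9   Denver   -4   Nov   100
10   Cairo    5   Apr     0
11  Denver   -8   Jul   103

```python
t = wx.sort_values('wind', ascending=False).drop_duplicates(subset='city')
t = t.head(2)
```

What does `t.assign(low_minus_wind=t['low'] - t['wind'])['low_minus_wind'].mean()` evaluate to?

-107.0

sort by wind descending:
      city  low month  wind
7     Oslo   -9   May   120
5    Perth   24   Nov   109
2    Perth  -26   Feb   107
11  Denver   -8   Jul   103
9   Denver   -4   Nov   100
0   Madrid    8   Jan    97
6   Denver   -3   Oct    90
3   Denver  -10   Feb    53
1    Cairo    8   Sep    48
4    Perth   -4   Jul    38
8    Cairo   23   Aug    19
10   Cairo    5   Apr     0
drop duplicate city (keep=first):
      city  low month  wind
7     Oslo   -9   May   120
5    Perth   24   Nov   109
11  Denver   -8   Jul   103
0   Madrid    8   Jan    97
1    Cairo    8   Sep    48
take first 2 rows:
    city  low month  wind
7   Oslo   -9   May   120
5  Perth   24   Nov   109
add column low_minus_wind = t['low'] - t['wind']:
    city  low month  wind  low_minus_wind
7   Oslo   -9   May   120            -129
5  Perth   24   Nov   109             -85
Finally, mean of column 'low_minus_wind' = -107.0.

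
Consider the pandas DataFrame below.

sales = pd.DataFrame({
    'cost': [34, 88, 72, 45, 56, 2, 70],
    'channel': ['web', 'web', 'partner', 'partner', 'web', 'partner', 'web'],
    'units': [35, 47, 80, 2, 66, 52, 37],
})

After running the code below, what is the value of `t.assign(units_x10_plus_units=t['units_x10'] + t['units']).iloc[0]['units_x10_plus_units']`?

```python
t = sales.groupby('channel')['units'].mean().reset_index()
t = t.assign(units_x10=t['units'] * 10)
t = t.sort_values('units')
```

group by channel, mean of units:
channel
partner    44.666667
web        46.250000
Name: units, dtype: float64
reset_index():
   channel      units
0  partner  44.666667
1      web  46.250000
add column units_x10 = t['units'] * 10:
   channel      units   units_x10
0  partner  44.666667  446.666667
1      web  46.250000  462.500000
sort by units:
   channel      units   units_x10
0  partner  44.666667  446.666667
1      web  46.250000  462.500000
add column units_x10_plus_units = t['units_x10'] + t['units']:
   channel      units   units_x10  units_x10_plus_units
0  partner  44.666667  446.666667            491.333333
1      web  46.250000  462.500000            508.750000
The value at position 0, column 'units_x10_plus_units' is 491.333333333.

491.333333333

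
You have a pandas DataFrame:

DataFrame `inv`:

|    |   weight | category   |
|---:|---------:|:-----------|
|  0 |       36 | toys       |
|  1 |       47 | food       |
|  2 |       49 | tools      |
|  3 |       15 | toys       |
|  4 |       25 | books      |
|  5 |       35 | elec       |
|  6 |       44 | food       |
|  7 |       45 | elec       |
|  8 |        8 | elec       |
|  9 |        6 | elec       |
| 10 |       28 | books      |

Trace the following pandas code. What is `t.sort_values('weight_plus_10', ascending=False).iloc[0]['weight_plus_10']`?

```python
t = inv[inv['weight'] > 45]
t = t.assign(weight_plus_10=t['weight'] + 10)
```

filter rows where weight > 45:
   weight category
1      47     food
2      49    tools
add column weight_plus_10 = t['weight'] + 10:
   weight category  weight_plus_10
1      47     food              57
2      49    tools              59
sort by weight_plus_10 descending:
   weight category  weight_plus_10
2      49    tools              59
1      47     food              57
value at position 0, column 'weight_plus_10' → 59

59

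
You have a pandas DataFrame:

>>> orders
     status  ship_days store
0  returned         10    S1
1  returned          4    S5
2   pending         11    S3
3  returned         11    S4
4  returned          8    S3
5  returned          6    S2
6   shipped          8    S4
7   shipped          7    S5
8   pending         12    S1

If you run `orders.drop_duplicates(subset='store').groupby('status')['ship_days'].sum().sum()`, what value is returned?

42

drop duplicate store (keep=first):
     status  ship_days store
0  returned         10    S1
1  returned          4    S5
2   pending         11    S3
3  returned         11    S4
5  returned          6    S2
group by status, sum of ship_days:
status
pending     11
returned    31
Name: ship_days, dtype: int64
Then the sum of the resulting series: 42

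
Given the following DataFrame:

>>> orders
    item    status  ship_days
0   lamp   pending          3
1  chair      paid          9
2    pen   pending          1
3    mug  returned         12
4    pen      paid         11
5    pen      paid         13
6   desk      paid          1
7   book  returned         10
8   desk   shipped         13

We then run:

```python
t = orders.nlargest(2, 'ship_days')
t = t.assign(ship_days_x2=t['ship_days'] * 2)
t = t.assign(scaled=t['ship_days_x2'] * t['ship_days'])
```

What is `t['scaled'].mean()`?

take 2 rows with largest ship_days:
   item   status  ship_days
5   pen     paid         13
8  desk  shipped         13
add column ship_days_x2 = t['ship_days'] * 2:
   item   status  ship_days  ship_days_x2
5   pen     paid         13            26
8  desk  shipped         13            26
add column scaled = t['ship_days_x2'] * t['ship_days']:
   item   status  ship_days  ship_days_x2  scaled
5   pen     paid         13            26     338
8  desk  shipped         13            26     338

338.0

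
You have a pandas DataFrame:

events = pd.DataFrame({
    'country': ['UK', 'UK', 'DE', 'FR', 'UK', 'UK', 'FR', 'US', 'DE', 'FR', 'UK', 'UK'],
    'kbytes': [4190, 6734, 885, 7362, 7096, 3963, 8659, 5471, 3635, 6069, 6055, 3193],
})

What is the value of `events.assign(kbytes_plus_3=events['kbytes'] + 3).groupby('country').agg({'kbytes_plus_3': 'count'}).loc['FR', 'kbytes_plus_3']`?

3

add column kbytes_plus_3 = events['kbytes'] + 3:
   country  kbytes  kbytes_plus_3
0       UK    4190           4193
1       UK    6734           6737
2       DE     885            888
3       FR    7362           7365
4       UK    7096           7099
5       UK    3963           3966
6       FR    8659           8662
7       US    5471           5474
8       DE    3635           3638
9       FR    6069           6072
10      UK    6055           6058
11      UK    3193           3196
group by country, count of kbytes_plus_3:
         kbytes_plus_3
country               
DE                   2
FR                   3
UK                   6
US                   1
Finally, value at row 'FR', column 'kbytes_plus_3' = 3.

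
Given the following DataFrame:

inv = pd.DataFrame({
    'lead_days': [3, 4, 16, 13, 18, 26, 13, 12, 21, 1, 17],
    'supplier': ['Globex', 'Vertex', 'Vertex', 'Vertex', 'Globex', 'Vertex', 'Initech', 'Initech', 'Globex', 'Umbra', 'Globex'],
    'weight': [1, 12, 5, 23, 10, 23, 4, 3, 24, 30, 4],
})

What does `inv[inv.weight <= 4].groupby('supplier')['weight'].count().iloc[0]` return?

2

filter rows where weight <= 4:
    lead_days supplier  weight
0           3   Globex       1
6          13  Initech       4
7          12  Initech       3
10         17   Globex       4
group by supplier, count of weight:
supplier
Globex     2
Initech    2
Name: weight, dtype: int64
So iloc[0] = 2.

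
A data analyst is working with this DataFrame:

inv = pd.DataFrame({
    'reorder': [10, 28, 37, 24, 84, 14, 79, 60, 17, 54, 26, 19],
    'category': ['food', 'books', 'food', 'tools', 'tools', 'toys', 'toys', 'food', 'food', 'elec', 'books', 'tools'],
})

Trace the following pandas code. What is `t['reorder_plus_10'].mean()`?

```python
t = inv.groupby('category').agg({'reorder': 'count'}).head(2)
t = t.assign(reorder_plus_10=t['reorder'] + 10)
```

group by category, count of reorder:
          reorder
category         
books           2
elec            1
food            4
tools           3
toys            2
take first 2 rows:
          reorder
category         
books           2
elec            1
add column reorder_plus_10 = t['reorder'] + 10:
          reorder  reorder_plus_10
category                          
books           2               12
elec            1               11
The mean of column 'reorder_plus_10' is 11.5.

11.5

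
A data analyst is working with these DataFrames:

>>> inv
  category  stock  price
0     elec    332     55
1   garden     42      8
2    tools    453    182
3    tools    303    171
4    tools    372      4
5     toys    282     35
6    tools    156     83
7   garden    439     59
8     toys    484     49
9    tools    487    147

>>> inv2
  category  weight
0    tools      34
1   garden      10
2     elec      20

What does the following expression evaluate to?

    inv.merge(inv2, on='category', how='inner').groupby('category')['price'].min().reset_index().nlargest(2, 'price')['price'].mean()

31.5

merge on 'category' (how='inner') → 8 rows:
  category  stock  price  weight
0     elec    332     55      20
1   garden     42      8      10
2    tools    453    182      34
3    tools    303    171      34
4    tools    372      4      34
5    tools    156     83      34
6   garden    439     59      10
7    tools    487    147      34
group by category, min of price:
category
elec      55
garden     8
tools      4
Name: price, dtype: int64
reset_index():
  category  price
0     elec     55
1   garden      8
2    tools      4
take 2 rows with largest price:
  category  price
0     elec     55
1   garden      8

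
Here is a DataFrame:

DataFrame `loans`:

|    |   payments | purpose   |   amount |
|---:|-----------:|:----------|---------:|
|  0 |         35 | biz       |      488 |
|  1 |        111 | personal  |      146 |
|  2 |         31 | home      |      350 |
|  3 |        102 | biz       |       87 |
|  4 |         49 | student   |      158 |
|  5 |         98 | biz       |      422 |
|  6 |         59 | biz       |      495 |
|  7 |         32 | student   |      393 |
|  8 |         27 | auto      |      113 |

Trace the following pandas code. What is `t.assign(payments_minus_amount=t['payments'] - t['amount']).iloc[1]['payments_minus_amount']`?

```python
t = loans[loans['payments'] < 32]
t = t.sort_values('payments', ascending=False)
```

filter rows where payments < 32:
   payments purpose  amount
2        31    home     350
8        27    auto     113
sort by payments descending:
   payments purpose  amount
2        31    home     350
8        27    auto     113
add column payments_minus_amount = t['payments'] - t['amount']:
   payments purpose  amount  payments_minus_amount
2        31    home     350                   -319
8        27    auto     113                    -86
Taking the value at position 1, column 'payments_minus_amount' gives -86.

-86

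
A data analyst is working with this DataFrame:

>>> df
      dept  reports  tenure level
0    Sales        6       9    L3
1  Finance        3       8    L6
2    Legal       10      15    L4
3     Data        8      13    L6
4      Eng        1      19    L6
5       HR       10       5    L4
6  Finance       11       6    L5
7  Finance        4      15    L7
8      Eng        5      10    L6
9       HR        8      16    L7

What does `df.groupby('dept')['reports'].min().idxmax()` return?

Legal

group by dept, min of reports:
dept
Data        8
Eng         1
Finance     3
HR          8
Legal      10
Sales       6
Name: reports, dtype: int64
Hence Legal.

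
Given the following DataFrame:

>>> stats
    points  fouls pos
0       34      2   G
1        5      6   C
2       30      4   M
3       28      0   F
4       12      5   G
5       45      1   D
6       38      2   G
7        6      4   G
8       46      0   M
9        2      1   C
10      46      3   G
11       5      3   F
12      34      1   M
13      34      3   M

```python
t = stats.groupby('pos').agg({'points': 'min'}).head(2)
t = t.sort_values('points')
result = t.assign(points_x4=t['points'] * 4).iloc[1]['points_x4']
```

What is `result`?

180

group by pos, min of points:
     points
pos        
C         2
D        45
F         5
G         6
M        30
take first 2 rows:
     points
pos        
C         2
D        45
sort by points:
     points
pos        
C         2
D        45
add column points_x4 = t['points'] * 4:
     points  points_x4
pos                   
C         2          8
D        45        180
So iloc[1]['points_x4'] = 180.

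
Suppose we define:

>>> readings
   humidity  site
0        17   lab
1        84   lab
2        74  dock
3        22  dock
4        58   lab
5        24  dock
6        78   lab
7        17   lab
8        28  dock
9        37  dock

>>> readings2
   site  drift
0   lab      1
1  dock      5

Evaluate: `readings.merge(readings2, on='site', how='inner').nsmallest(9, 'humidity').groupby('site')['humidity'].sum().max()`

185

merge on 'site' (how='inner') → 10 rows:
   humidity  site  drift
0        17   lab      1
1        84   lab      1
2        74  dock      5
3        22  dock      5
4        58   lab      1
5        24  dock      5
6        78   lab      1
7        17   lab      1
8        28  dock      5
9        37  dock      5
take 9 rows with smallest humidity:
   humidity  site  drift
0        17   lab      1
7        17   lab      1
3        22  dock      5
5        24  dock      5
8        28  dock      5
9        37  dock      5
4        58   lab      1
2        74  dock      5
6        78   lab      1
group by site, sum of humidity:
site
dock    185
lab     170
Name: humidity, dtype: int64
Taking the max of the resulting series gives 185.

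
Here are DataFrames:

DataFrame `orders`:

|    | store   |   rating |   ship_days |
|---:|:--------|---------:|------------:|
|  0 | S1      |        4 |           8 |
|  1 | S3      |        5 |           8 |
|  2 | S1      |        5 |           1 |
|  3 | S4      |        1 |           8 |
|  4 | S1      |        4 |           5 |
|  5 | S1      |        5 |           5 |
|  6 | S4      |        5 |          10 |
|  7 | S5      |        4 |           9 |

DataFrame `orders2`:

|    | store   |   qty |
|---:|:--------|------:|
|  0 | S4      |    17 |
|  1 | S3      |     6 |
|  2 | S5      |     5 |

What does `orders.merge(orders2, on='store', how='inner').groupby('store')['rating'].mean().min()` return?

merge on 'store' (how='inner') → 4 rows:
  store  rating  ship_days  qty
0    S3       5          8    6
1    S4       1          8   17
2    S4       5         10   17
3    S5       4          9    5
group by store, mean of rating:
store
S3    5.0
S4    3.0
S5    4.0
Name: rating, dtype: float64

3.0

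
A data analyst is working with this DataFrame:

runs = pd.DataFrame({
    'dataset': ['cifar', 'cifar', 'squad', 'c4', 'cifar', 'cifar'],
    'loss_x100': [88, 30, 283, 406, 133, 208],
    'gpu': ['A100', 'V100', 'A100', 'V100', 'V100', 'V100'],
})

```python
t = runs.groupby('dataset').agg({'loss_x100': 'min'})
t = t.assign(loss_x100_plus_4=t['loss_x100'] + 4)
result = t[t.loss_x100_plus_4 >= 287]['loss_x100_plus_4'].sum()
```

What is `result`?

group by dataset, min of loss_x100:
         loss_x100
dataset           
c4             406
cifar           30
squad          283
add column loss_x100_plus_4 = t['loss_x100'] + 4:
         loss_x100  loss_x100_plus_4
dataset                             
c4             406               410
cifar           30                34
squad          283               287
filter rows where loss_x100_plus_4 >= 287:
         loss_x100  loss_x100_plus_4
dataset                             
c4             406               410
squad          283               287
Hence 697.

697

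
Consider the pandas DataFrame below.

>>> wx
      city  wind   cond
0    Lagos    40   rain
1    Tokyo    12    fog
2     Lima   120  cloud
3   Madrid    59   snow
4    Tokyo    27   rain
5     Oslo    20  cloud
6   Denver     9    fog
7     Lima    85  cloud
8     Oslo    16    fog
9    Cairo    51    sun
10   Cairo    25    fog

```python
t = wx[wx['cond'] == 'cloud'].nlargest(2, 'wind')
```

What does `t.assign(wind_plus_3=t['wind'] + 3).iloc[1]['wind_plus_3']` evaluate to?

filter rows where cond == 'cloud':
   city  wind   cond
2  Lima   120  cloud
5  Oslo    20  cloud
7  Lima    85  cloud
take 2 rows with largest wind:
   city  wind   cond
2  Lima   120  cloud
7  Lima    85  cloud
add column wind_plus_3 = t['wind'] + 3:
   city  wind   cond  wind_plus_3
2  Lima   120  cloud          123
7  Lima    85  cloud           88

88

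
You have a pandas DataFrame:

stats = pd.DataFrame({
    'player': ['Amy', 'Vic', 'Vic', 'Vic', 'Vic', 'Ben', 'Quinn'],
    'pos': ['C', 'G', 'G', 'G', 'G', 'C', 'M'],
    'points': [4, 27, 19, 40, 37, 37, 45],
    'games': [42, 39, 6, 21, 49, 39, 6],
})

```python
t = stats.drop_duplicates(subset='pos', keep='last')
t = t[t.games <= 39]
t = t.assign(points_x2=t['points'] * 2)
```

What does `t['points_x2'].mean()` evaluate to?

drop duplicate pos (keep=last):
  player pos  points  games
4    Vic   G      37     49
5    Ben   C      37     39
6  Quinn   M      45      6
filter rows where games <= 39:
  player pos  points  games
5    Ben   C      37     39
6  Quinn   M      45      6
add column points_x2 = t['points'] * 2:
  player pos  points  games  points_x2
5    Ben   C      37     39         74
6  Quinn   M      45      6         90
Reading off the mean of column 'points_x2', we get 82.0.

82.0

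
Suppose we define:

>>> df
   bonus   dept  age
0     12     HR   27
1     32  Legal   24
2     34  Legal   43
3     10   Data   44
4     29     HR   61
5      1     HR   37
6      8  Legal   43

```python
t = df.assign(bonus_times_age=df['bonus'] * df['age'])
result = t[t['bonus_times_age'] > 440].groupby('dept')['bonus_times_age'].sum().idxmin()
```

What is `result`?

add column bonus_times_age = df['bonus'] * df['age']:
   bonus   dept  age  bonus_times_age
0     12     HR   27              324
1     32  Legal   24              768
2     34  Legal   43             1462
3     10   Data   44              440
4     29     HR   61             1769
5      1     HR   37               37
6      8  Legal   43              344
filter rows where bonus_times_age > 440:
   bonus   dept  age  bonus_times_age
1     32  Legal   24              768
2     34  Legal   43             1462
4     29     HR   61             1769
group by dept, sum of bonus_times_age:
dept
HR       1769
Legal    2230
Name: bonus_times_age, dtype: int64
Finally, label with the smallest value = HR.

HR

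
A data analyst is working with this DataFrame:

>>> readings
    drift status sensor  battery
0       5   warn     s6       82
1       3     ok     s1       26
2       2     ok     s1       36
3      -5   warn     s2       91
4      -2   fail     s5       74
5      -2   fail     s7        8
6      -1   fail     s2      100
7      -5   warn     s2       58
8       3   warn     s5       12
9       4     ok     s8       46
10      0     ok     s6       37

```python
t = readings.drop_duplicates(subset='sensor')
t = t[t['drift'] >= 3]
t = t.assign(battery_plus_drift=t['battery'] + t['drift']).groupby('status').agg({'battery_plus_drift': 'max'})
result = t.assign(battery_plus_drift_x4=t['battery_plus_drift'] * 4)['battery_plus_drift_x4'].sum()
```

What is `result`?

548

drop duplicate sensor (keep=first):
   drift status sensor  battery
0      5   warn     s6       82
1      3     ok     s1       26
3     -5   warn     s2       91
4     -2   fail     s5       74
5     -2   fail     s7        8
9      4     ok     s8       46
filter rows where drift >= 3:
   drift status sensor  battery
0      5   warn     s6       82
1      3     ok     s1       26
9      4     ok     s8       46
add column battery_plus_drift = t['battery'] + t['drift']:
   drift status sensor  battery  battery_plus_drift
0      5   warn     s6       82                  87
1      3     ok     s1       26                  29
9      4     ok     s8       46                  50
group by status, max of battery_plus_drift:
        battery_plus_drift
status                    
ok                      50
warn                    87
add column battery_plus_drift_x4 = t['battery_plus_drift'] * 4:
        battery_plus_drift  battery_plus_drift_x4
status                                           
ok                      50                    200
warn                    87                    348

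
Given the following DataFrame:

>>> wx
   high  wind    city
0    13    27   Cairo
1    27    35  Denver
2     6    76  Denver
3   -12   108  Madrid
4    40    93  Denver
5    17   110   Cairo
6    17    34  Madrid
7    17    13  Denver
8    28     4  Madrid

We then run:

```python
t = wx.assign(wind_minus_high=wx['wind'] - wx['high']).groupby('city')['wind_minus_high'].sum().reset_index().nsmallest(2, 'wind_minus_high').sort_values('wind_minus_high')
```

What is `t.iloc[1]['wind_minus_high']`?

113

add column wind_minus_high = wx['wind'] - wx['high']:
   high  wind    city  wind_minus_high
0    13    27   Cairo               14
1    27    35  Denver                8
2     6    76  Denver               70
3   -12   108  Madrid              120
4    40    93  Denver               53
5    17   110   Cairo               93
6    17    34  Madrid               17
7    17    13  Denver               -4
8    28     4  Madrid              -24
group by city, sum of wind_minus_high:
city
Cairo     107
Denver    127
Madrid    113
Name: wind_minus_high, dtype: int64
reset_index():
     city  wind_minus_high
0   Cairo              107
1  Denver              127
2  Madrid              113
take 2 rows with smallest wind_minus_high:
     city  wind_minus_high
0   Cairo              107
2  Madrid              113
sort by wind_minus_high:
     city  wind_minus_high
0   Cairo              107
2  Madrid              113
Then the value at position 1, column 'wind_minus_high': 113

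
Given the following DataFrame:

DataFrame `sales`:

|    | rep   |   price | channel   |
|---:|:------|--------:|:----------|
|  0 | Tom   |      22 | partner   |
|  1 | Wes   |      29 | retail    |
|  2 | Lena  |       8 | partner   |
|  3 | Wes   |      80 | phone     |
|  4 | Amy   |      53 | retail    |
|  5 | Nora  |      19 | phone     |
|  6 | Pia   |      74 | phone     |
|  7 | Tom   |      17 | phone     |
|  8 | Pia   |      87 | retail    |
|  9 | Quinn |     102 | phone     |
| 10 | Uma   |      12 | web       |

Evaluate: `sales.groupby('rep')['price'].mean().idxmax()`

group by rep, mean of price:
rep
Amy       53.0
Lena       8.0
Nora      19.0
Pia       80.5
Quinn    102.0
Tom       19.5
Uma       12.0
Wes       54.5
Name: price, dtype: float64
So idxmax() = Quinn.

Quinn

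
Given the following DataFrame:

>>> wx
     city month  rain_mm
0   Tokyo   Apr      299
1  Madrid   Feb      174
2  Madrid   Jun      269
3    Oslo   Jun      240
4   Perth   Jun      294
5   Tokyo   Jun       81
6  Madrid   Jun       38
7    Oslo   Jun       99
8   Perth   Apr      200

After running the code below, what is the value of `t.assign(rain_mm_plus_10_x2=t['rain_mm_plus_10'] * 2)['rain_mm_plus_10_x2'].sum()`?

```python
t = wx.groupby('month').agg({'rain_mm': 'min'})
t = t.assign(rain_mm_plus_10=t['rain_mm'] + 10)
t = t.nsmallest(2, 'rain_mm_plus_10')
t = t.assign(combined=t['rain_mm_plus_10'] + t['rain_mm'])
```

group by month, min of rain_mm:
       rain_mm
month         
Apr        200
Feb        174
Jun         38
add column rain_mm_plus_10 = t['rain_mm'] + 10:
       rain_mm  rain_mm_plus_10
month                          
Apr        200              210
Feb        174              184
Jun         38               48
take 2 rows with smallest rain_mm_plus_10:
       rain_mm  rain_mm_plus_10
month                          
Jun         38               48
Feb        174              184
add column combined = t['rain_mm_plus_10'] + t['rain_mm']:
       rain_mm  rain_mm_plus_10  combined
month                                    
Jun         38               48        86
Feb        174              184       358
add column rain_mm_plus_10_x2 = t['rain_mm_plus_10'] * 2:
       rain_mm  rain_mm_plus_10  combined  rain_mm_plus_10_x2
month                                                        
Jun         38               48        86                  96
Feb        174              184       358                 368
Then the sum of column 'rain_mm_plus_10_x2': 464

464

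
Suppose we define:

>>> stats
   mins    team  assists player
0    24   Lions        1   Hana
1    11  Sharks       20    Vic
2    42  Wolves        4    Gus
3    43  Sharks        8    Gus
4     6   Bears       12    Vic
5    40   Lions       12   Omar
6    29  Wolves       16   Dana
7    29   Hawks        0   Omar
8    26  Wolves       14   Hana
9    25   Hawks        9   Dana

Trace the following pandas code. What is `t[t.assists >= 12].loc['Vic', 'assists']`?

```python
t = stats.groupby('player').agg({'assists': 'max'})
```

20

group by player, max of assists:
        assists
player         
Dana         16
Gus           8
Hana         14
Omar         12
Vic          20
filter rows where assists >= 12:
        assists
player         
Dana         16
Hana         14
Omar         12
Vic          20
Finally, value at row 'Vic', column 'assists' = 20.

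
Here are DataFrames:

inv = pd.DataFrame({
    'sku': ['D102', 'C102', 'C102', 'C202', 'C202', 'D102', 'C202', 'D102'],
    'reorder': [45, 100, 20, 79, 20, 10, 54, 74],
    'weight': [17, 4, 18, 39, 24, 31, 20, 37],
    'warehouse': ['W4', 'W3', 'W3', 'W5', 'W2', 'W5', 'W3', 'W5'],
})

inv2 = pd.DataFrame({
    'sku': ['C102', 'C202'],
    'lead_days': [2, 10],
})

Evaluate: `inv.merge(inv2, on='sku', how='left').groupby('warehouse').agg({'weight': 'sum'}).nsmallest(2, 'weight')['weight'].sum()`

41

merge on 'sku' (how='left') → 8 rows:
    sku  reorder  weight warehouse  lead_days
0  D102       45      17        W4        NaN
1  C102      100       4        W3        2.0
2  C102       20      18        W3        2.0
3  C202       79      39        W5       10.0
4  C202       20      24        W2       10.0
5  D102       10      31        W5        NaN
6  C202       54      20        W3       10.0
7  D102       74      37        W5        NaN
group by warehouse, sum of weight:
           weight
warehouse        
W2             24
W3             42
W4             17
W5            107
take 2 rows with smallest weight:
           weight
warehouse        
W4             17
W2             24
Then the sum of column 'weight': 41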